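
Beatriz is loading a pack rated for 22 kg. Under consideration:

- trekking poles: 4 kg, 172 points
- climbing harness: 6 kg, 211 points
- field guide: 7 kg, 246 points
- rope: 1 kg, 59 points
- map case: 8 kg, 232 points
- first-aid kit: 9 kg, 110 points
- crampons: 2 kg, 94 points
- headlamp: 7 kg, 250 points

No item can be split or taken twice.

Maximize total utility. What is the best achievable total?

821

The ratio heuristic lands on trekking poles + climbing harness + rope + crampons + headlamp (786) but leaves 2 kg idle.
Replace climbing harness with field guide: the trade gains 35 net, giving 821 at 21 kg.
Every other selection either busts 22 kg or fails to beat 821.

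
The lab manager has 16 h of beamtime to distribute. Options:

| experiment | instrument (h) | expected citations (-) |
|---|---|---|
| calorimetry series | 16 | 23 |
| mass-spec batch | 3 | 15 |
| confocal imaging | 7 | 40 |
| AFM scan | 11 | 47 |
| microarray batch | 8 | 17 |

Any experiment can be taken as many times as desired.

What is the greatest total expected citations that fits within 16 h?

85

Taking the top-ratio experiments first gives 2×confocal imaging for 80 (14 h).
Replace confocal imaging with 3×mass-spec batch: the trade gains 5 net, giving 85 at 16 h.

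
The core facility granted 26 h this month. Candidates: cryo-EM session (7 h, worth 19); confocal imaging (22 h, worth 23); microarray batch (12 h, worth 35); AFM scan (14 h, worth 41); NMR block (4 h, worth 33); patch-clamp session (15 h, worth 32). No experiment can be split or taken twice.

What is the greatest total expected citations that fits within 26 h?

Density check — NMR block 8.25, AFM scan 2.93, microarray batch 2.92 are the best per h.
Cryo-EM session + AFM scan + NMR block uses 25 of the 26 h and totals 93.

93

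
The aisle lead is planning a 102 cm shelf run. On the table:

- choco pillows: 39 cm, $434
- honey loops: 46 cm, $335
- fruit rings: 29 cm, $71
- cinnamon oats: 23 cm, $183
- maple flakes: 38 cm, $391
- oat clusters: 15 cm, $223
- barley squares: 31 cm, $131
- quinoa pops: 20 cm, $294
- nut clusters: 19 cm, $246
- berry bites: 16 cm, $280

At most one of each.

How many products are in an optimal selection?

The maximum weekly sales within 102 cm is 1254.
For example choco pillows + quinoa pops + nut clusters + berry bites achieves it, using 94 cm.
All optima have 4 products.

4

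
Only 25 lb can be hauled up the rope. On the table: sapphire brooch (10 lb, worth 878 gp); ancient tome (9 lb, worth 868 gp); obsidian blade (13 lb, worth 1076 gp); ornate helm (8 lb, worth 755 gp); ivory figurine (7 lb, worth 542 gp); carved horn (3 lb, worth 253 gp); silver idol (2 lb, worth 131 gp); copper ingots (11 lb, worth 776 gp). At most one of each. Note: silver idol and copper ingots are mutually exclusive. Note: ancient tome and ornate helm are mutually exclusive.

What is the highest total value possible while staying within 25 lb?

2197

Ranking by ratio (value/lb): ancient tome 96.44, ornate helm 94.38, sapphire brooch 87.80.
Ancient tome + obsidian blade + carved horn uses 25 of the 25 lb and totals 2197.
The closest alternative, sapphire brooch + ornate helm + ivory figurine, reaches only 2175.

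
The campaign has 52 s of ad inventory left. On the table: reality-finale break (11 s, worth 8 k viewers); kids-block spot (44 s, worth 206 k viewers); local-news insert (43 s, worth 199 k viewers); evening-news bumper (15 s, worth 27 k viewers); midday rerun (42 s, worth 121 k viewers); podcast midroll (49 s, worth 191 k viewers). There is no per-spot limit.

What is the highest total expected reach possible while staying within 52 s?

Best packing: kids-block spot — 44 s, 206 total.
Every other selection either busts 52 s or fails to beat 206.

206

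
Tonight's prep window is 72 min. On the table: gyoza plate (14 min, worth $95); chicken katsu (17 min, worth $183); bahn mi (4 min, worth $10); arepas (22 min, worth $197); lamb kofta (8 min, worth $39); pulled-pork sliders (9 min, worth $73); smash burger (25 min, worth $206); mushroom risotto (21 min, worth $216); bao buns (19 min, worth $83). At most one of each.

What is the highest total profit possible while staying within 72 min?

Greedy by ratio would take chicken katsu + arepas + pulled-pork sliders + mushroom risotto: 69 min used, total 669.
The 22 min tied up in arepas is better spent on smash burger — total rises to 678 (72 min).

678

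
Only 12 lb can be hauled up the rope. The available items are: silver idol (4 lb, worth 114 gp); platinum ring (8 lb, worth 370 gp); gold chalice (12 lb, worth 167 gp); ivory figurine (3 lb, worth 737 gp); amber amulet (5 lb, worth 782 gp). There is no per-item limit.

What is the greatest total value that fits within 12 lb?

2948

Ranking by ratio (value/lb): ivory figurine 245.67, amber amulet 156.40, platinum ring 46.25, silver idol 28.50.
4×ivory figurine uses 12 of the 12 lb and totals 2948.
Nothing else within 12 lb beats 2948.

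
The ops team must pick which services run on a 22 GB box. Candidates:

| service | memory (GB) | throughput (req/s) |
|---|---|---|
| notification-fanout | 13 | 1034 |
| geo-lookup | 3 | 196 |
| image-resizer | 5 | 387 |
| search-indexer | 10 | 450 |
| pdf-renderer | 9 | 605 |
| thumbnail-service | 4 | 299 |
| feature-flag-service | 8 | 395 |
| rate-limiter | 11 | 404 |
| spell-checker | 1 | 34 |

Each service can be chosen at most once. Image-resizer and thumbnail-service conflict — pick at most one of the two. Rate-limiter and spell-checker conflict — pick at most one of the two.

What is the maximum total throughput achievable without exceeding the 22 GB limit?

Taking notification-fanout + geo-lookup + image-resizer + spell-checker: 22 GB used, 1651 in throughput.
The closest alternative, notification-fanout + pdf-renderer, reaches only 1639.

1651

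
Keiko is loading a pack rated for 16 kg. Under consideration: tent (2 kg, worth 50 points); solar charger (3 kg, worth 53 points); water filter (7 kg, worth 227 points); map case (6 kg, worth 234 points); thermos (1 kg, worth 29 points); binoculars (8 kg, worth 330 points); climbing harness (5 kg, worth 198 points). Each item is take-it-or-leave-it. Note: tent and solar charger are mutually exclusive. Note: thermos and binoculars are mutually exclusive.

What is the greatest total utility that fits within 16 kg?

Tent + map case + binoculars uses 16 of the 16 kg and totals 614.

614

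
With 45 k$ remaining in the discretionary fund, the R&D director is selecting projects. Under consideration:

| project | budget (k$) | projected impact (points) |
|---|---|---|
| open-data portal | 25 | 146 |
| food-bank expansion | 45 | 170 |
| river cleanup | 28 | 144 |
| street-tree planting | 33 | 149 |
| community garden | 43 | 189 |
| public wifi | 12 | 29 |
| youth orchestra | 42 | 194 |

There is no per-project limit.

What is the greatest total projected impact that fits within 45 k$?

194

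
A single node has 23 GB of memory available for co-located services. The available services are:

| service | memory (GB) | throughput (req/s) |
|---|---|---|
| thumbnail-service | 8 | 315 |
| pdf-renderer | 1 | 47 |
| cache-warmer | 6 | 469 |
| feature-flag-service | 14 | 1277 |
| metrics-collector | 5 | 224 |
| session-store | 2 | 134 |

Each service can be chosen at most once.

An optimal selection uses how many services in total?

4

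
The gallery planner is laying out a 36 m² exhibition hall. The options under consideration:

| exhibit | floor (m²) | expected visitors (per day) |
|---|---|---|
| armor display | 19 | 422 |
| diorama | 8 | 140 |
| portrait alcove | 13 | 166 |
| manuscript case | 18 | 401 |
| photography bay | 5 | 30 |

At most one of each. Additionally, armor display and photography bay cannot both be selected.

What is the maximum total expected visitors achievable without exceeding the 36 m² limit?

597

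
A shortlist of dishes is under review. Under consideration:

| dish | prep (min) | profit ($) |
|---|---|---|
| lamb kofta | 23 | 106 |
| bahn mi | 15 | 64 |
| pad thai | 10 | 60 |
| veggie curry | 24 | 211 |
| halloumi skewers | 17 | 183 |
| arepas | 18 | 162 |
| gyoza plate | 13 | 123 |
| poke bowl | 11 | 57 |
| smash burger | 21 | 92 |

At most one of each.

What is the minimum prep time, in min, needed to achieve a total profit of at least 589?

69

Need the lightest bundle worth ≥ 589.
pad thai + veggie curry + halloumi skewers + arepas: 616 profit at 69 min.
Any bundle with less than 69 min falls short of 589.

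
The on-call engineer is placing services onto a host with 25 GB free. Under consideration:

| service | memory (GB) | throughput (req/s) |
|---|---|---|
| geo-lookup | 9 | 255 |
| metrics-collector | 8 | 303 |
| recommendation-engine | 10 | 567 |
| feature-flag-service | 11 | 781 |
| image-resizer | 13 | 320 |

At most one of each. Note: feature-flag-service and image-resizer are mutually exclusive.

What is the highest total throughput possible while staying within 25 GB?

Taking recommendation-engine + feature-flag-service: 21 GB used, 1348 in throughput.

1348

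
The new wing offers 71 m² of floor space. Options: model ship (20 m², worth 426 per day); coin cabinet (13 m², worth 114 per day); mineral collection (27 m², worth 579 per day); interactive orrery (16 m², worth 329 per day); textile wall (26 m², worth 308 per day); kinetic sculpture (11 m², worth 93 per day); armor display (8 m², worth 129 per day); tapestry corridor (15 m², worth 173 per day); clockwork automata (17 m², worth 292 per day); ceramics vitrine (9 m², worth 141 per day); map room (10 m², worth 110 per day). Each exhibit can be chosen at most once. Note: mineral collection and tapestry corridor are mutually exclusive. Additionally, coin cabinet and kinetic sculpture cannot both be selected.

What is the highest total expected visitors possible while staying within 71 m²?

1463

Best packing: model ship + mineral collection + interactive orrery + armor display — 71 m², 1463 total.
Next best is mineral collection + interactive orrery + clockwork automata + ceramics vitrine at 1341 (69 m²) — short by 122.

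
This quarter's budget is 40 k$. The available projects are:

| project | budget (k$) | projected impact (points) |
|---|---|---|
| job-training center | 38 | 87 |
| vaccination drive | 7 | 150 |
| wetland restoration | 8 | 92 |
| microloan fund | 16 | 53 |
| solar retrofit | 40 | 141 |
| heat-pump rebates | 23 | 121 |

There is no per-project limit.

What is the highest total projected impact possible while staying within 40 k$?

750

Density check — vaccination drive 21.43, wetland restoration 11.50, heat-pump rebates 5.26 are the best per k$.
Best packing: 5×vaccination drive — 35 k$, 750 total.
The spare 5 k$ is too small for any remaining project, and no exchange beats 750.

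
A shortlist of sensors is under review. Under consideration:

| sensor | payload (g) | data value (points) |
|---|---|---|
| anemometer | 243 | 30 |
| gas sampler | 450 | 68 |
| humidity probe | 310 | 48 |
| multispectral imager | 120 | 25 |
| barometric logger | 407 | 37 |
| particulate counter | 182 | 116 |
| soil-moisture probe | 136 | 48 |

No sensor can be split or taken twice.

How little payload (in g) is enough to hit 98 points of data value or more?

182

Need the lightest bundle worth ≥ 98.
particulate counter reaches 116 using 182 g.
No combination under 182 g hits 98.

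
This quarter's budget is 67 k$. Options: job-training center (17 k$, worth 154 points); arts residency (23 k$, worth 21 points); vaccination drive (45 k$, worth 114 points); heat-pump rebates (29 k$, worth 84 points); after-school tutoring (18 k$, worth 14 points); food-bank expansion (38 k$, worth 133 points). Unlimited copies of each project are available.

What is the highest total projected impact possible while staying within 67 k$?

462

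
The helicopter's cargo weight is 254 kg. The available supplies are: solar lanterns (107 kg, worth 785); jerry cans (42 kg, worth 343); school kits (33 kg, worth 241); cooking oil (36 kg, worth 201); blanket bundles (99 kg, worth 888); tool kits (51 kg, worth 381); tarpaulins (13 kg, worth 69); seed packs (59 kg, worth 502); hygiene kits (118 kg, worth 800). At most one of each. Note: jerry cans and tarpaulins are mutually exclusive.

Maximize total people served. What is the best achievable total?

2114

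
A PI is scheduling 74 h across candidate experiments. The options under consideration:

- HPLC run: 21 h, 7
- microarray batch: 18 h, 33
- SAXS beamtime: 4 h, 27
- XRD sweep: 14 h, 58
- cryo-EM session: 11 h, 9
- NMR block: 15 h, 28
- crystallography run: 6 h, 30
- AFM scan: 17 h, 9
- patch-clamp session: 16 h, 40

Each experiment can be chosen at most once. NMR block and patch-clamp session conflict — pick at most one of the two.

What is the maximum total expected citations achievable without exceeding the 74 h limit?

197

Microarray batch + SAXS beamtime + XRD sweep + cryo-EM session + crystallography run + patch-clamp session uses 69 of the 74 h and totals 197.
Next best is microarray batch + SAXS beamtime + XRD sweep + crystallography run + patch-clamp session at 188 (58 h) — short by 9.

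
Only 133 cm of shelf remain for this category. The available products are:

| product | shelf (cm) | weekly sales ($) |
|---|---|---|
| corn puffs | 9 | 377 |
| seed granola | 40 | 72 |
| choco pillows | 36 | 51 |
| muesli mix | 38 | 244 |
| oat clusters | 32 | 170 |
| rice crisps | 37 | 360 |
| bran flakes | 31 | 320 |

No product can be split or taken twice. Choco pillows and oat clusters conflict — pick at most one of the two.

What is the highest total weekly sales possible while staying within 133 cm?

1301

By weekly sales per cm: corn puffs 41.89, bran flakes 10.32, rice crisps 9.73, muesli mix 6.42 lead.
The ratio ordering already packs tightly: corn puffs + muesli mix + rice crisps + bran flakes, 115 cm, 1301.
An exhaustive check of the 128 subsets confirms 1301.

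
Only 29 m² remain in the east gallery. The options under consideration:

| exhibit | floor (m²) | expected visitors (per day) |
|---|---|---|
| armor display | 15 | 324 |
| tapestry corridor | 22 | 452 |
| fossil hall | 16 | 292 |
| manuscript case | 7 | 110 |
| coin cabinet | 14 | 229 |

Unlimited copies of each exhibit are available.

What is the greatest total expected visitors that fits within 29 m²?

Density check — armor display 21.60, tapestry corridor 20.55, fossil hall 18.25, coin cabinet 16.36 are the best per m².
A density-first pass picks armor display + coin cabinet — 553 at 29 m².
Dropping armor display and coin cabinet frees 29 m²; slotting in tapestry corridor + manuscript case (29 m²) lifts the total to 562 at 29 m².

562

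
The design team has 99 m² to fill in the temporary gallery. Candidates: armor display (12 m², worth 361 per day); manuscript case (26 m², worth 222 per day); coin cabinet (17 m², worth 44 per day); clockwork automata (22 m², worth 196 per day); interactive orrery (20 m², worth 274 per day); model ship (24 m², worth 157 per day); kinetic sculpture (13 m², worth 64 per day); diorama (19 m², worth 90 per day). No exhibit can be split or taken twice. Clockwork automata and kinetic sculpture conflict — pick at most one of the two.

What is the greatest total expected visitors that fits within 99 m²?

1143

Armor display + manuscript case + clockwork automata + interactive orrery + diorama uses 99 of the 99 m² and totals 1143.
That's the maximum — no feasible swap from here does better than 1143.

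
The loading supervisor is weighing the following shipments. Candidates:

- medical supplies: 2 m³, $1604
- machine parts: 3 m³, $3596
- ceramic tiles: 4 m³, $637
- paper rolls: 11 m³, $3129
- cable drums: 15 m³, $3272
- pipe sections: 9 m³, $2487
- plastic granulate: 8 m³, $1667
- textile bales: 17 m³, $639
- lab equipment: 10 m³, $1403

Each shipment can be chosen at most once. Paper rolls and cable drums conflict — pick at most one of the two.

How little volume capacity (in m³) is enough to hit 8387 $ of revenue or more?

20

Look for the lowest-volume combination reaching 8387.
Taking medical supplies + machine parts + ceramic tiles + paper rolls gives 8966 (≥ 8387) for 20 m³.
Any bundle with less than 20 m³ falls short of 8387.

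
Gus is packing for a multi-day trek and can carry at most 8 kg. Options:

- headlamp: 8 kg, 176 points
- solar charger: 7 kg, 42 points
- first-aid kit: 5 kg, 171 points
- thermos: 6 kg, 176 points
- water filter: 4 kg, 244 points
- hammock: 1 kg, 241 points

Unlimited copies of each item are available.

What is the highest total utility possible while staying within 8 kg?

The ratio ordering already packs tightly: 8×hammock, 8 kg, 1928.
Every other selection either busts 8 kg or fails to beat 1928.

1928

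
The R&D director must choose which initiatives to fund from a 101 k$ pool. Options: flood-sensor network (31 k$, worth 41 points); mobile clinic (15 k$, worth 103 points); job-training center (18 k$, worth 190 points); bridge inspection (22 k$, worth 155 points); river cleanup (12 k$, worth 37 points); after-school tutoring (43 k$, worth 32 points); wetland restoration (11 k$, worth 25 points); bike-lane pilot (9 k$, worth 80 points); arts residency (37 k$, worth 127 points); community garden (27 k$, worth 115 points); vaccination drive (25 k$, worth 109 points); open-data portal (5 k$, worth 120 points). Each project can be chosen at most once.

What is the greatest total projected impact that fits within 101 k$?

A density-first pass picks mobile clinic + job-training center + bridge inspection + bike-lane pilot + vaccination drive + open-data portal — 757 at 94 k$.
Dropping vaccination drive frees 25 k$; slotting in community garden (27 k$) lifts the total to 763 at 96 k$.

763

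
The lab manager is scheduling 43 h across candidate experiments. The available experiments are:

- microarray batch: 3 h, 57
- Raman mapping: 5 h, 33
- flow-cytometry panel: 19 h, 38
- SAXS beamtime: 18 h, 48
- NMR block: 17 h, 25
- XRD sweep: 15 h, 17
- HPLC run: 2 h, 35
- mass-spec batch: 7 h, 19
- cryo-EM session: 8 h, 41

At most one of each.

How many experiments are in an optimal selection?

6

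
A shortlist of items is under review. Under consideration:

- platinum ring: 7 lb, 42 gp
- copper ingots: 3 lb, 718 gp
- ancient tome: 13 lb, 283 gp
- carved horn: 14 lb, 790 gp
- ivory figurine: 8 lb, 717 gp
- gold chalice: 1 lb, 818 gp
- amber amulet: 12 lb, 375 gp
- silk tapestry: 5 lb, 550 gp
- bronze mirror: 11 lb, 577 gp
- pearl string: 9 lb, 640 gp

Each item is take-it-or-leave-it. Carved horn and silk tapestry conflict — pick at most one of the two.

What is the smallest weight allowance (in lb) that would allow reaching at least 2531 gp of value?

17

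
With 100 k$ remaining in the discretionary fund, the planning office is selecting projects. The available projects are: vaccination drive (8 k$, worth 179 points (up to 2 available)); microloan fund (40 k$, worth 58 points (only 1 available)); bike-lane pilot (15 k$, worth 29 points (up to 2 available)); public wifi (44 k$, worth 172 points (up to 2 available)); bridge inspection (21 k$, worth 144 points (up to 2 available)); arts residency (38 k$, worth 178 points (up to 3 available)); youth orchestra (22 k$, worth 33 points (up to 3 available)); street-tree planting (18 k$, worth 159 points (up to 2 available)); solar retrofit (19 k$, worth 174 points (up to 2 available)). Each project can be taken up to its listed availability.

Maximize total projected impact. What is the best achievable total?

1024

Ranking by ratio (projected impact/k$): vaccination drive 22.38, solar retrofit 9.16, street-tree planting 8.83.
Best packing: 2×vaccination drive + 2×street-tree planting + 2×solar retrofit — 90 k$, 1024 total.
The spare 10 k$ is too small for any remaining project, and no exchange beats 1024.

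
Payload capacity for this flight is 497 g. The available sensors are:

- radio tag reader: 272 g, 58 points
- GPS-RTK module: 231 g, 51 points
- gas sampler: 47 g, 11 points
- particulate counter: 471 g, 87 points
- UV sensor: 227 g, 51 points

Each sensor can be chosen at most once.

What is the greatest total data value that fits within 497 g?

Greedy by ratio would take gas sampler + UV sensor: 274 g used, total 62.
Dropping gas sampler frees 47 g; slotting in GPS-RTK module (231 g) lifts the total to 102 at 458 g.

102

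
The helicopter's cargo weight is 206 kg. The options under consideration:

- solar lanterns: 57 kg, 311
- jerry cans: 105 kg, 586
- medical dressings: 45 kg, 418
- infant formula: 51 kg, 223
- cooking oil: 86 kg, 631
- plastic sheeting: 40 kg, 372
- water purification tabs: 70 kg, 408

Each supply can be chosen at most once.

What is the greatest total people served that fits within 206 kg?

1457

Greedy by ratio would take medical dressings + cooking oil + plastic sheeting: 171 kg used, total 1421.
The 40 kg tied up in plastic sheeting is better spent on water purification tabs — total rises to 1457 (201 kg).
Nothing else within 206 kg beats 1457.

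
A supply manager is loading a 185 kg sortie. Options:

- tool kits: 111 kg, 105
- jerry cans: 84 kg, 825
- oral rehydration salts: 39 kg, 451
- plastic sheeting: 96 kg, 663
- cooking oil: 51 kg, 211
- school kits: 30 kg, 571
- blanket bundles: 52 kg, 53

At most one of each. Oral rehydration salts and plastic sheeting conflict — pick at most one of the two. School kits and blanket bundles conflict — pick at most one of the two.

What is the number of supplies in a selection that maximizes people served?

3

Optimal total is 1847.
For example jerry cans + oral rehydration salts + school kits achieves it, using 153 kg.
Any selection reaching 1847 contains exactly 3 supplies.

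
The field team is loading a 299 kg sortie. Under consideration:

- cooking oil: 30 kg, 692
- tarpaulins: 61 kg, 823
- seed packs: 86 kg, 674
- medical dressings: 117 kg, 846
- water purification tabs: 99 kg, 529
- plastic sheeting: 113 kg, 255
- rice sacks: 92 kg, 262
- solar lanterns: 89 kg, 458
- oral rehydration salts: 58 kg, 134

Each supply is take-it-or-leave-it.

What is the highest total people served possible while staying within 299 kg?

By people served per kg: cooking oil 23.07, tarpaulins 13.49, seed packs 7.84 lead.
The ratio ordering already packs tightly: cooking oil + tarpaulins + seed packs + medical dressings, 294 kg, 3035.

3035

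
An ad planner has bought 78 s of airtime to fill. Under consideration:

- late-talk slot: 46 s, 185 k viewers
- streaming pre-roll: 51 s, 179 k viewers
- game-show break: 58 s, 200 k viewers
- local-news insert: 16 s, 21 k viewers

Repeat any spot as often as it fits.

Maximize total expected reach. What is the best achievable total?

227

Best packing: late-talk slot + 2×local-news insert — 78 s, 227 total.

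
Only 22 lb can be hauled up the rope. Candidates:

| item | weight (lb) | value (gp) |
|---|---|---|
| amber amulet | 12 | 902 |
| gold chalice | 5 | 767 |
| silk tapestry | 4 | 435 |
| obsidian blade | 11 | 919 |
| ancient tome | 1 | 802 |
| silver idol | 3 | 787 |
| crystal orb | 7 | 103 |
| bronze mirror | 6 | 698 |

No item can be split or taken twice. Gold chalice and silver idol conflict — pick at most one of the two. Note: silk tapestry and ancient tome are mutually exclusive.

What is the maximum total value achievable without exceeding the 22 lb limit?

Obsidian blade + ancient tome + silver idol + bronze mirror uses 21 of the 22 lb and totals 3206.

3206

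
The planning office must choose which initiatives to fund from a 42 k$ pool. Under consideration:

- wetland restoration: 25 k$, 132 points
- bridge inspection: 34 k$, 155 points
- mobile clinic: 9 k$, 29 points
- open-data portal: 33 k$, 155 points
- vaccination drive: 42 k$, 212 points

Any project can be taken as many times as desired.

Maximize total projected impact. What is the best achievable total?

212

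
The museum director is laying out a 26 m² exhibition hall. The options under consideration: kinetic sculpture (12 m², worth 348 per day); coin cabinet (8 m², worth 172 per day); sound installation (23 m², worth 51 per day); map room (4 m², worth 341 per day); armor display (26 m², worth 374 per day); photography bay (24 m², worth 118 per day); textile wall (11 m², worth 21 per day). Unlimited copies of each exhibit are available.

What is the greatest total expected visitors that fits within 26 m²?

2046

By expected visitors per m²: map room 85.25, kinetic sculpture 29.00, coin cabinet 21.50 lead.
The ratio ordering already packs tightly: 6×map room, 24 m², 2046.
That's the maximum — no swap from here does better than 2046.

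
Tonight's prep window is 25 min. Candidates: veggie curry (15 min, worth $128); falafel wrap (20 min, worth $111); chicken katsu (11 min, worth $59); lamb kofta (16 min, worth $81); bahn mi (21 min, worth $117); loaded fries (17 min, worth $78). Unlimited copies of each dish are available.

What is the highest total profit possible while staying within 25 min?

128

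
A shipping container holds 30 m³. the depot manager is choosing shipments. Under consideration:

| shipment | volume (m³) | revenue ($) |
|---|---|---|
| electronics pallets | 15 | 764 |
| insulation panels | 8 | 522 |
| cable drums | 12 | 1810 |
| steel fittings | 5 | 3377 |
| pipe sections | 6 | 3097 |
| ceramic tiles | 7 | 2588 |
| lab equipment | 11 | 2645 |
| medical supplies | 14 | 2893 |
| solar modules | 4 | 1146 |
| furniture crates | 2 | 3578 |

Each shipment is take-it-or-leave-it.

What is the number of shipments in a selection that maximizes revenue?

The maximum revenue within 30 m³ is 13843.
One optimal bundle: steel fittings + pipe sections + lab equipment + solar modules + furniture crates (28 m³).
Every optimal selection uses 5 shipments.

5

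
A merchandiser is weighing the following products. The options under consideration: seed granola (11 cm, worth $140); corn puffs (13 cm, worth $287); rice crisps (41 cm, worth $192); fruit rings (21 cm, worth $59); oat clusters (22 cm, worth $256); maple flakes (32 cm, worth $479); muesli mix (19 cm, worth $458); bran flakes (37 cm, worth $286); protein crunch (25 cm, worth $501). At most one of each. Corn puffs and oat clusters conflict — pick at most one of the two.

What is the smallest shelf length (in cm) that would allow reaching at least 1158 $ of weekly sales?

57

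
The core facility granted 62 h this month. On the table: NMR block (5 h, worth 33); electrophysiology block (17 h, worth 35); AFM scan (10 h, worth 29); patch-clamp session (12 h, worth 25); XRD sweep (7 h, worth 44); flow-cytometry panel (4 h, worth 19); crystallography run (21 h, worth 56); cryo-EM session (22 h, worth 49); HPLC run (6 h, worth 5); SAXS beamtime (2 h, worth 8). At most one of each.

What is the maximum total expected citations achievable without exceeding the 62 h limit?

Ranking by ratio (expected citations/h): NMR block 6.60, XRD sweep 6.29, flow-cytometry panel 4.75.
NMR block + AFM scan + patch-clamp session + XRD sweep + flow-cytometry panel + crystallography run + SAXS beamtime uses 61 of the 62 h and totals 214.
Next best is NMR block + XRD sweep + flow-cytometry panel + crystallography run + cryo-EM session + SAXS beamtime at 209 (61 h) — short by 5.

214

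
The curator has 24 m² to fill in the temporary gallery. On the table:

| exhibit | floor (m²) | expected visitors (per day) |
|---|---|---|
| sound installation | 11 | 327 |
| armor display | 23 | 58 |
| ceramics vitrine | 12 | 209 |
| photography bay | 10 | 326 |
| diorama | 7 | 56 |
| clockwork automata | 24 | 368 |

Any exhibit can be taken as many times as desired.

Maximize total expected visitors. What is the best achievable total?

By expected visitors per m²: photography bay 32.60, sound installation 29.73, ceramics vitrine 17.42, clockwork automata 15.33 lead.
The ratio heuristic lands on 2×photography bay (652) but leaves 4 m² idle.
The 20 m² tied up in 2×photography bay is better spent on 2×sound installation — total rises to 654 (22 m²).
No other feasible combination exceeds 654.

654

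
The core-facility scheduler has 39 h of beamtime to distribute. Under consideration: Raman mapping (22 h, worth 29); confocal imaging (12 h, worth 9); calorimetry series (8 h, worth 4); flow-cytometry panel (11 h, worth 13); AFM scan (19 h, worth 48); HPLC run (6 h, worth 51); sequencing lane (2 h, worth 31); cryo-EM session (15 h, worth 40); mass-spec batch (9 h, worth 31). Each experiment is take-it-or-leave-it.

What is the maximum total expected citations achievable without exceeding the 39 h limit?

161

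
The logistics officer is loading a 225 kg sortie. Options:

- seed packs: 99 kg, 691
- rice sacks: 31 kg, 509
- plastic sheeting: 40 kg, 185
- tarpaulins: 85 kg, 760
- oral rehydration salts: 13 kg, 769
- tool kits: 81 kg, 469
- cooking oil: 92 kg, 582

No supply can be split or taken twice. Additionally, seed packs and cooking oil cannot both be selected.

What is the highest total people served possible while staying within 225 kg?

Rice sacks + tarpaulins + oral rehydration salts + cooking oil uses 221 of the 225 kg and totals 2620.
Nothing else feasible within 225 kg beats 2620.

2620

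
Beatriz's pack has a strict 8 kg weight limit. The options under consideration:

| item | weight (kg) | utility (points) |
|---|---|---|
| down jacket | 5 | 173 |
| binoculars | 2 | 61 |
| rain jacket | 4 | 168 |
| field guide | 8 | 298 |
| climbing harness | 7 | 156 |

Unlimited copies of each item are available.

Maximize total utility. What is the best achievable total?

Best packing: 2×rain jacket — 8 kg, 336 total.
That's the maximum — no swap from here does better than 336.

336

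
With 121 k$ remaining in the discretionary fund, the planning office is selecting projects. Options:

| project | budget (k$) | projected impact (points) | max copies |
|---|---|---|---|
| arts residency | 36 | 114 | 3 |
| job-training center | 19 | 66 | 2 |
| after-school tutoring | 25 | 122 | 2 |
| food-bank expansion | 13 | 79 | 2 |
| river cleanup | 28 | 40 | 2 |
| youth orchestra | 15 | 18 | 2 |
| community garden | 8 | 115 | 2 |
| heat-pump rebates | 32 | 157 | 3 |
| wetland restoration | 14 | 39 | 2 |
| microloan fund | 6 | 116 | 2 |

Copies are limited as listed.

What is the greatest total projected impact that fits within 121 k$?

934

Ranking by ratio (projected impact/k$): microloan fund 19.33, community garden 14.38, food-bank expansion 6.08.
2×food-bank expansion + 2×community garden + 2×heat-pump rebates + 2×microloan fund uses 118 of the 121 k$ and totals 934.
The spare 3 k$ is too small for any remaining project, and no exchange beats 934.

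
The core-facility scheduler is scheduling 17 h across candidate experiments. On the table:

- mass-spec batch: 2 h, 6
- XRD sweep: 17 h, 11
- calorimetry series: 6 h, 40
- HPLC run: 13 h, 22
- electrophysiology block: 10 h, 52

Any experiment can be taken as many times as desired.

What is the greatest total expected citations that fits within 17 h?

Ranking by ratio (expected citations/h): calorimetry series 6.67, electrophysiology block 5.20, mass-spec batch 3.00.
Taking 2×mass-spec batch + 2×calorimetry series: 16 h used, 92 in expected citations.
That's the maximum — no swap from here does better than 92.

92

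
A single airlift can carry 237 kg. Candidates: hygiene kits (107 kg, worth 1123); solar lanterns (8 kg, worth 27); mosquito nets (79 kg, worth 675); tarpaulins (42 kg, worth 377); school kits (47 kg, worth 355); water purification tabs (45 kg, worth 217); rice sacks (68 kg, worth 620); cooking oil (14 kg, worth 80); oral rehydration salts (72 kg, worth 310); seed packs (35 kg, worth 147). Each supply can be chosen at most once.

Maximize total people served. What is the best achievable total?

Greedy by ratio would take hygiene kits + tarpaulins + rice sacks + cooking oil: 231 kg used, total 2200.
The 82 kg tied up in rice sacks and cooking oil is better spent on solar lanterns + mosquito nets — total rises to 2202 (236 kg).
Next best is hygiene kits + tarpaulins + rice sacks + cooking oil at 2200 (231 kg) — short by 2.

2202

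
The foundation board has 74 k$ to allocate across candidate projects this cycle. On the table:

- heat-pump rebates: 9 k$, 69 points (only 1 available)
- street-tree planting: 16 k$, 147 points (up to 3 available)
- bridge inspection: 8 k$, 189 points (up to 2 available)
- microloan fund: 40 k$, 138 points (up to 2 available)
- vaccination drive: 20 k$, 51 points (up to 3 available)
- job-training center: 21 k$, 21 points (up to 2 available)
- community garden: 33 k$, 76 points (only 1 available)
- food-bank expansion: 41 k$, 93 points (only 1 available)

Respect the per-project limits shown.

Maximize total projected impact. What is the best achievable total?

Density check — bridge inspection 23.62, street-tree planting 9.19, heat-pump rebates 7.67 are the best per k$.
The ratio ordering already packs tightly: heat-pump rebates + 3×street-tree planting + 2×bridge inspection, 73 k$, 888.
That's the maximum — no swap from here does better than 888.

888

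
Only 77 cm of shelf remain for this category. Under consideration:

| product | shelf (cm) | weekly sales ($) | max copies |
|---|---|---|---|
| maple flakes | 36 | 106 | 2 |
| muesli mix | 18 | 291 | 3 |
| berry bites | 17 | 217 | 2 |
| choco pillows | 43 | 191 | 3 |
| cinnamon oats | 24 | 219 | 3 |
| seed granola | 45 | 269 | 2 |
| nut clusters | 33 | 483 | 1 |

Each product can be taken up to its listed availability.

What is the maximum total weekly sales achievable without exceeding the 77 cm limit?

Taking 3×muesli mix + berry bites: 71 cm used, 1090 in weekly sales.
Every other selection either busts 77 cm or exceeds an availability limit or fails to beat 1090.

1090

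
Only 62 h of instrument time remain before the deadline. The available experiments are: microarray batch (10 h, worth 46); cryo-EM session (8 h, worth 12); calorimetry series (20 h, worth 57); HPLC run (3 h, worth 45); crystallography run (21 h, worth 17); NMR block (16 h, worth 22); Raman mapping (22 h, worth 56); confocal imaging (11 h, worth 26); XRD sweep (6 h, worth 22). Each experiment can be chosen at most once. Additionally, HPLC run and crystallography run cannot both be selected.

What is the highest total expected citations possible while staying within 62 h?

226

Density check — HPLC run 15.00, microarray batch 4.60, XRD sweep 3.67, calorimetry series 2.85 are the best per h.
Microarray batch + calorimetry series + HPLC run + Raman mapping + XRD sweep uses 61 of the 62 h and totals 226.
Nothing else feasible within 62 h beats 226.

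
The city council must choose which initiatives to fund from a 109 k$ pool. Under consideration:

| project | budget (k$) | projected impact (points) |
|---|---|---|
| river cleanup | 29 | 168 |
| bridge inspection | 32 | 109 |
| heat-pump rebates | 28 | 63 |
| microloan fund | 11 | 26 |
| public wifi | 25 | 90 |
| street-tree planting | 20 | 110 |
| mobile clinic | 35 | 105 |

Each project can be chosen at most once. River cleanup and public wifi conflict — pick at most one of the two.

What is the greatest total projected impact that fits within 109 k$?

450

River cleanup + bridge inspection + heat-pump rebates + street-tree planting uses 109 of the 109 k$ and totals 450.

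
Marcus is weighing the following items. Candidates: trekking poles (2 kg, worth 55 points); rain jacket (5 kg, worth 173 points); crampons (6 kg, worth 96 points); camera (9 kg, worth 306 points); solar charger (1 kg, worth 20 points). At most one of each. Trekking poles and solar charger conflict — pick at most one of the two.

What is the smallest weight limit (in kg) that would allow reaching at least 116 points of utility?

Look for the lowest-weight combination reaching 116.
rain jacket: 173 utility at 5 kg.
Any bundle with less than 5 kg falls short of 116.

5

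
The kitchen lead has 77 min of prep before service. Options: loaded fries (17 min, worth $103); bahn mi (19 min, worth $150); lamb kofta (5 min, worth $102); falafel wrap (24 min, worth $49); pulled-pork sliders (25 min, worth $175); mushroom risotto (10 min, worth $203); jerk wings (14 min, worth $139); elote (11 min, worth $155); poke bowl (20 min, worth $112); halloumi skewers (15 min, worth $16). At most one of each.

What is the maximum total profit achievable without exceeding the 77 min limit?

Loaded fries + bahn mi + lamb kofta + mushroom risotto + jerk wings + elote uses 76 of the 77 min and totals 852.
The spare 1 min is too small for any remaining dish, and no exchange beats 852.

852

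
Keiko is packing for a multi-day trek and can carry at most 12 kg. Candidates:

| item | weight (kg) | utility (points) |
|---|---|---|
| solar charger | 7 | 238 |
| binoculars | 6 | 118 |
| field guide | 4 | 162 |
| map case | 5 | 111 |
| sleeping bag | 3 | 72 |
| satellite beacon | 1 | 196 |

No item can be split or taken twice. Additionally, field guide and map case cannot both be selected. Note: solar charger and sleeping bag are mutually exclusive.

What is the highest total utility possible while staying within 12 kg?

596

Ranking by ratio (utility/kg): satellite beacon 196.00, field guide 40.50, solar charger 34.00, sleeping bag 24.00.
The ratio ordering already packs tightly: solar charger + field guide + satellite beacon, 12 kg, 596.
Runner-up binoculars + field guide + satellite beacon tops out at 476.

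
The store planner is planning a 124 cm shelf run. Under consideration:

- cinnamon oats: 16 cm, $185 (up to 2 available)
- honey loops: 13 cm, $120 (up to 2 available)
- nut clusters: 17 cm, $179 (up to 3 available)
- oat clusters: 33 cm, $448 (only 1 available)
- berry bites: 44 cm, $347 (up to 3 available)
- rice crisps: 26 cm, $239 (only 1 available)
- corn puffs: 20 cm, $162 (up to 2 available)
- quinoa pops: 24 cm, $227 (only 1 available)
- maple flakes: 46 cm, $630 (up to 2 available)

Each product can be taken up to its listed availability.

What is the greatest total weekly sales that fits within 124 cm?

1630

2×cinnamon oats + 2×maple flakes uses 124 of the 124 cm and totals 1630.
Every other selection either busts 124 cm or exceeds an availability limit or fails to beat 1630.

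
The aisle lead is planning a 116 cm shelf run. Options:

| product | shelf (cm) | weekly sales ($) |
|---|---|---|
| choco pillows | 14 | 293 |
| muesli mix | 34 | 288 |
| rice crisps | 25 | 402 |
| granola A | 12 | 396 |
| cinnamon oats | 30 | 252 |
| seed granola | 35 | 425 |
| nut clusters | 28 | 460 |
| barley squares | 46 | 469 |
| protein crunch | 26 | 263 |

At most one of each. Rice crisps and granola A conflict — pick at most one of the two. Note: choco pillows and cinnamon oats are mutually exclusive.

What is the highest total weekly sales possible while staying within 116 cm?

1837

Best packing: choco pillows + granola A + seed granola + nut clusters + protein crunch — 115 cm, 1837 total.
No other feasible combination exceeds 1837.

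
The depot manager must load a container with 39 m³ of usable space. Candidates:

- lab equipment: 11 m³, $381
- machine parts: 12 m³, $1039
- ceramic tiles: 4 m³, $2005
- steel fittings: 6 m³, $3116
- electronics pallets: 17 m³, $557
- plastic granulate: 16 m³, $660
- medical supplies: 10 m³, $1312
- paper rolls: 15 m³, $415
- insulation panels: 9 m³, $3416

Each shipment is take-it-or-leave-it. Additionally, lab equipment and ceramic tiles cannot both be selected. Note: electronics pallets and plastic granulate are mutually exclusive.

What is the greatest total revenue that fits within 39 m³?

9849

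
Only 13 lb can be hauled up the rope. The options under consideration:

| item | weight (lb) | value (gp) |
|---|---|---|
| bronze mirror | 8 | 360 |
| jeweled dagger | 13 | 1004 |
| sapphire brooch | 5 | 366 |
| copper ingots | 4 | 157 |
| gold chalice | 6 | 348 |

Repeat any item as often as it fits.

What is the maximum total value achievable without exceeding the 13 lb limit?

1004

Best packing: jeweled dagger — 13 lb, 1004 total.
Every other selection either busts 13 lb or fails to beat 1004.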